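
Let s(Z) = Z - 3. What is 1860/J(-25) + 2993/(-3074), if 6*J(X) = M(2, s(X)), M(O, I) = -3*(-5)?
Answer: 2284063/3074 ≈ 743.03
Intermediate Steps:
s(Z) = -3 + Z
M(O, I) = 15
J(X) = 5/2 (J(X) = (⅙)*15 = 5/2)
1860/J(-25) + 2993/(-3074) = 1860/(5/2) + 2993/(-3074) = 1860*(⅖) + 2993*(-1/3074) = 744 - 2993/3074 = 2284063/3074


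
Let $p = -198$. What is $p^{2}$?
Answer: $39204$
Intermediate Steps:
$p^{2} = \left(-198\right)^{2} = 39204$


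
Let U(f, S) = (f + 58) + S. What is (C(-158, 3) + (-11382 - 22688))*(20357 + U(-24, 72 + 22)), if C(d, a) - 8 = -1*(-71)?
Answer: -696305635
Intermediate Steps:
C(d, a) = 79 (C(d, a) = 8 - 1*(-71) = 8 + 71 = 79)
U(f, S) = 58 + S + f (U(f, S) = (58 + f) + S = 58 + S + f)
(C(-158, 3) + (-11382 - 22688))*(20357 + U(-24, 72 + 22)) = (79 + (-11382 - 22688))*(20357 + (58 + (72 + 22) - 24)) = (79 - 34070)*(20357 + (58 + 94 - 24)) = -33991*(20357 + 128) = -33991*20485 = -696305635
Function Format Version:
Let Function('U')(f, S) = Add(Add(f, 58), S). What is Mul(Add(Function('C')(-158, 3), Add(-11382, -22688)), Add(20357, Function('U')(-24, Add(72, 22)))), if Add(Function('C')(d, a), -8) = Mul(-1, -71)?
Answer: -696305635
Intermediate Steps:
Function('C')(d, a) = 79 (Function('C')(d, a) = Add(8, Mul(-1, -71)) = Add(8, 71) = 79)
Function('U')(f, S) = Add(58, S, f) (Function('U')(f, S) = Add(Add(58, f), S) = Add(58, S, f))
Mul(Add(Function('C')(-158, 3), Add(-11382, -22688)), Add(20357, Function('U')(-24, Add(72, 22)))) = Mul(Add(79, Add(-11382, -22688)), Add(20357, Add(58, Add(72, 22), -24))) = Mul(Add(79, -34070), Add(20357, Add(58, 94, -24))) = Mul(-33991, Add(20357, 128)) = Mul(-33991, 20485) = -696305635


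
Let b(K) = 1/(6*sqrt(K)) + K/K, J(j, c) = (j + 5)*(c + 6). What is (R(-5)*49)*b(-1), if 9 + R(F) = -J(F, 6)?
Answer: -441 + 147*I/2 ≈ -441.0 + 73.5*I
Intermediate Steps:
J(j, c) = (5 + j)*(6 + c)
R(F) = -69 - 12*F (R(F) = -9 - (30 + 5*6 + 6*F + 6*F) = -9 - (30 + 30 + 6*F + 6*F) = -9 - (60 + 12*F) = -9 + (-60 - 12*F) = -69 - 12*F)
b(K) = 1 + 1/(6*sqrt(K)) (b(K) = 1*(1/(6*sqrt(K))) + 1 = 1/(6*sqrt(K)) + 1 = 1 + 1/(6*sqrt(K)))
(R(-5)*49)*b(-1) = ((-69 - 12*(-5))*49)*(1 + 1/(6*sqrt(-1))) = ((-69 + 60)*49)*(1 + (-I)/6) = (-9*49)*(1 - I/6) = -441*(1 - I/6) = -441 + 147*I/2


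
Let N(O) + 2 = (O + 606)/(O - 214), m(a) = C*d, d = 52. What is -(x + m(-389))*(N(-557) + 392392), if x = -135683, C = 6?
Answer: 40954146144811/771 ≈ 5.3118e+10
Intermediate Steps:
m(a) = 312 (m(a) = 6*52 = 312)
N(O) = -2 + (606 + O)/(-214 + O) (N(O) = -2 + (O + 606)/(O - 214) = -2 + (606 + O)/(-214 + O))
-(x + m(-389))*(N(-557) + 392392) = -(-135683 + 312)*((1034 - 1*(-557))/(-214 - 557) + 392392) = -(-135371)*((1034 + 557)/(-771) + 392392) = -(-135371)*(-1/771*1591 + 392392) = -(-135371)*(-1591/771 + 392392) = -(-135371)*302532641/771 = -1*(-40954146144811/771) = 40954146144811/771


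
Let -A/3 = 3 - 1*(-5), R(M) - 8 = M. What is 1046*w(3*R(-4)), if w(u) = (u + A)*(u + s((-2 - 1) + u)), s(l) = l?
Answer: -263592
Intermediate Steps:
R(M) = 8 + M
A = -24 (A = -3*(3 - 1*(-5)) = -3*(3 + 5) = -3*8 = -24)
w(u) = (-24 + u)*(-3 + 2*u) (w(u) = (u - 24)*(u + ((-2 - 1) + u)) = (-24 + u)*(u + (-3 + u)) = (-24 + u)*(-3 + 2*u))
1046*w(3*R(-4)) = 1046*(72 - 153*(8 - 4) + 2*(3*(8 - 4))**2) = 1046*(72 - 153*4 + 2*(3*4)**2) = 1046*(72 - 51*12 + 2*12**2) = 1046*(72 - 612 + 2*144) = 1046*(72 - 612 + 288) = 1046*(-252) = -263592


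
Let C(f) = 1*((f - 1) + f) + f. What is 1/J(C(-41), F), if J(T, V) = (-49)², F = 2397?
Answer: 1/2401 ≈ 0.00041649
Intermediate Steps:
C(f) = -1 + 3*f (C(f) = 1*((-1 + f) + f) + f = 1*(-1 + 2*f) + f = (-1 + 2*f) + f = -1 + 3*f)
J(T, V) = 2401
1/J(C(-41), F) = 1/2401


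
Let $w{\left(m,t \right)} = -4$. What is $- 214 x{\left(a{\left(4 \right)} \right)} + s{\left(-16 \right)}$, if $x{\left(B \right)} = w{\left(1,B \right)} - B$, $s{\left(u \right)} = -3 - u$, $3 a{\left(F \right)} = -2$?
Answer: $\frac{2179}{3} \approx 726.33$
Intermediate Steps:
$a{\left(F \right)} = - \frac{2}{3}$ ($a{\left(F \right)} = \frac{1}{3} \left(-2\right) = - \frac{2}{3}$)
$x{\left(B \right)} = -4 - B$
$- 214 x{\left(a{\left(4 \right)} \right)} + s{\left(-16 \right)} = - 214 \left(-4 - - \frac{2}{3}\right) - -13 = - 214 \left(-4 + \frac{2}{3}\right) + \left(-3 + 16\right) = \left(-214\right) \left(- \frac{10}{3}\right) + 13 = \frac{2140}{3} + 13 = \frac{2179}{3}$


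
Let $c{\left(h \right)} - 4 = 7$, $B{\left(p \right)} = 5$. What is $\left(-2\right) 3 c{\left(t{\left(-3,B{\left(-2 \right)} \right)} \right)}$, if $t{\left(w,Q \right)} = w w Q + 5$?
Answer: $-66$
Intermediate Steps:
$t{\left(w,Q \right)} = 5 + Q w^{2}$ ($t{\left(w,Q \right)} = w^{2} Q + 5 = Q w^{2} + 5 = 5 + Q w^{2}$)
$c{\left(h \right)} = 11$ ($c{\left(h \right)} = 4 + 7 = 11$)
$\left(-2\right) 3 c{\left(t{\left(-3,B{\left(-2 \right)} \right)} \right)} = \left(-2\right) 3 \cdot 11 = \left(-6\right) 11 = -66$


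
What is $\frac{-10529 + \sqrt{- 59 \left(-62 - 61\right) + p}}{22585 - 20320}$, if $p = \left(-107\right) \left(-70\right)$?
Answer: $- \frac{10529}{2265} + \frac{\sqrt{14747}}{2265} \approx -4.5949$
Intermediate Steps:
$p = 7490$
$\frac{-10529 + \sqrt{- 59 \left(-62 - 61\right) + p}}{22585 - 20320} = \frac{-10529 + \sqrt{- 59 \left(-62 - 61\right) + 7490}}{22585 - 20320} = \frac{-10529 + \sqrt{\left(-59\right) \left(-123\right) + 7490}}{2265} = \left(-10529 + \sqrt{7257 + 7490}\right) \frac{1}{2265} = \left(-10529 + \sqrt{14747}\right) \frac{1}{2265} = - \frac{10529}{2265} + \frac{\sqrt{14747}}{2265}$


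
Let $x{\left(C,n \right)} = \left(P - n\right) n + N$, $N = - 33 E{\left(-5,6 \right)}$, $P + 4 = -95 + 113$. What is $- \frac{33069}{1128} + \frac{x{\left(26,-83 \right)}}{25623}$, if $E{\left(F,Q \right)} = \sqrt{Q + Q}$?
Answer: $- \frac{285469505}{9634248} - \frac{22 \sqrt{3}}{8541} \approx -29.635$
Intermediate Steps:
$E{\left(F,Q \right)} = \sqrt{2} \sqrt{Q}$ ($E{\left(F,Q \right)} = \sqrt{2 Q} = \sqrt{2} \sqrt{Q}$)
$P = 14$ ($P = -4 + \left(-95 + 113\right) = -4 + 18 = 14$)
$N = - 66 \sqrt{3}$ ($N = - 33 \sqrt{2} \sqrt{6} = - 33 \cdot 2 \sqrt{3} = - 66 \sqrt{3} \approx -114.32$)
$x{\left(C,n \right)} = - 66 \sqrt{3} + n \left(14 - n\right)$ ($x{\left(C,n \right)} = \left(14 - n\right) n - 66 \sqrt{3} = n \left(14 - n\right) - 66 \sqrt{3} = - 66 \sqrt{3} + n \left(14 - n\right)$)
$- \frac{33069}{1128} + \frac{x{\left(26,-83 \right)}}{25623} = - \frac{33069}{1128} + \frac{- \left(-83\right)^{2} - 66 \sqrt{3} + 14 \left(-83\right)}{25623} = \left(-33069\right) \frac{1}{1128} + \left(\left(-1\right) 6889 - 66 \sqrt{3} - 1162\right) \frac{1}{25623} = - \frac{11023}{376} + \left(-6889 - 66 \sqrt{3} - 1162\right) \frac{1}{25623} = - \frac{11023}{376} + \left(-8051 - 66 \sqrt{3}\right) \frac{1}{25623} = - \frac{11023}{376} - \left(\frac{8051}{25623} + \frac{22 \sqrt{3}}{8541}\right) = - \frac{285469505}{9634248} - \frac{22 \sqrt{3}}{8541}$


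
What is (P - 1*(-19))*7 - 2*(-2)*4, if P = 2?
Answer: 163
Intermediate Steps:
(P - 1*(-19))*7 - 2*(-2)*4 = (2 - 1*(-19))*7 - 2*(-2)*4 = (2 + 19)*7 + 4*4 = 21*7 + 16 = 147 + 16 = 163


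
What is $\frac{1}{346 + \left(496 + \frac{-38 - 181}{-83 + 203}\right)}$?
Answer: $\frac{40}{33607} \approx 0.0011902$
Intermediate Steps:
$\frac{1}{346 + \left(496 + \frac{-38 - 181}{-83 + 203}\right)} = \frac{1}{346 + \left(496 - \frac{219}{120}\right)} = \frac{1}{346 + \left(496 - \frac{73}{40}\right)} = \frac{1}{346 + \frac{19767}{40}} = \frac{1}{\frac{33607}{40}} = \frac{40}{33607}$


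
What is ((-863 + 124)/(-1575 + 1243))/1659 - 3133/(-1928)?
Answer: 1791539/1101576 ≈ 1.6263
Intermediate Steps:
((-863 + 124)/(-1575 + 1243))/1659 - 3133/(-1928) = -739/(-332)*(1/1659) - 3133*(-1/1928) = -739*(-1/332)*(1/1659) + 13/8 = (739/332)*(1/1659) + 13/8 = 739/550788 + 13/8 = 1791539/1101576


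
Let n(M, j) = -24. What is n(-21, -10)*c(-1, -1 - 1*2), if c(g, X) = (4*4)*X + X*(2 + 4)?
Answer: 1584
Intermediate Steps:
c(g, X) = 22*X (c(g, X) = 16*X + X*6 = 16*X + 6*X = 22*X)
n(-21, -10)*c(-1, -1 - 1*2) = -528*(-1 - 1*2) = -528*(-1 - 2) = -528*(-3) = -24*(-66) = 1584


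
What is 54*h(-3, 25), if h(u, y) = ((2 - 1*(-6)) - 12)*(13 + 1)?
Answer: -3024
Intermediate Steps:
h(u, y) = -56 (h(u, y) = ((2 + 6) - 12)*14 = (8 - 12)*14 = -4*14 = -56)
54*h(-3, 25) = 54*(-56) = -3024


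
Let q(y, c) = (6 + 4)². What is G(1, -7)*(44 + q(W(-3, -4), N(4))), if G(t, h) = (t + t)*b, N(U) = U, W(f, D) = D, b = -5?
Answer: -1440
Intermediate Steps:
G(t, h) = -10*t (G(t, h) = (t + t)*(-5) = (2*t)*(-5) = -10*t)
q(y, c) = 100 (q(y, c) = 10² = 100)
G(1, -7)*(44 + q(W(-3, -4), N(4))) = (-10*1)*(44 + 100) = -10*144 = -1440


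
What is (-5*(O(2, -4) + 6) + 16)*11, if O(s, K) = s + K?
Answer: -44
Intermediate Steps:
O(s, K) = K + s
(-5*(O(2, -4) + 6) + 16)*11 = (-5*((-4 + 2) + 6) + 16)*11 = (-5*(-2 + 6) + 16)*11 = (-5*4 + 16)*11 = (-20 + 16)*11 = -4*11 = -44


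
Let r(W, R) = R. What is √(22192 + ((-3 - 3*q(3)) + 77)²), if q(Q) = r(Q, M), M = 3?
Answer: √26417 ≈ 162.53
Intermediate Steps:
q(Q) = 3
√(22192 + ((-3 - 3*q(3)) + 77)²) = √(22192 + ((-3 - 3*3) + 77)²) = √(22192 + ((-3 - 9) + 77)²) = √(22192 + (-12 + 77)²) = √(22192 + 65²) = √(22192 + 4225) = √26417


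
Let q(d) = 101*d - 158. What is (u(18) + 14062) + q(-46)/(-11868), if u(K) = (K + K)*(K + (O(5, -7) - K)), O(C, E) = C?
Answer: 42257215/2967 ≈ 14242.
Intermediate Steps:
q(d) = -158 + 101*d
u(K) = 10*K (u(K) = (K + K)*(K + (5 - K)) = (2*K)*5 = 10*K)
(u(18) + 14062) + q(-46)/(-11868) = (10*18 + 14062) + (-158 + 101*(-46))/(-11868) = (180 + 14062) + (-158 - 4646)*(-1/11868) = 14242 - 4804*(-1/11868) = 14242 + 1201/2967 = 42257215/2967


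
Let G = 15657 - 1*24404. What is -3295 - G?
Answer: 5452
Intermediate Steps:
G = -8747 (G = 15657 - 24404 = -8747)
-3295 - G = -3295 - 1*(-8747) = -3295 + 8747 = 5452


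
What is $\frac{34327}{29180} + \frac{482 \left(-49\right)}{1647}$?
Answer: $- \frac{632636671}{48059460} \approx -13.164$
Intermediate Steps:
$\frac{34327}{29180} + \frac{482 \left(-49\right)}{1647} = 34327 \cdot \frac{1}{29180} - \frac{23618}{1647} = \frac{34327}{29180} - \frac{23618}{1647} = - \frac{632636671}{48059460}$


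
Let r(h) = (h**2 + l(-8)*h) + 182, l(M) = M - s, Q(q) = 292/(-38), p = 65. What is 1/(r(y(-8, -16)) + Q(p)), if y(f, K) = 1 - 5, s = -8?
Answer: 19/3616 ≈ 0.0052544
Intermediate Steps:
Q(q) = -146/19 (Q(q) = 292*(-1/38) = -146/19)
l(M) = 8 + M (l(M) = M - 1*(-8) = M + 8 = 8 + M)
y(f, K) = -4
r(h) = 182 + h**2 (r(h) = (h**2 + (8 - 8)*h) + 182 = (h**2 + 0*h) + 182 = (h**2 + 0) + 182 = h**2 + 182 = 182 + h**2)
1/(r(y(-8, -16)) + Q(p)) = 1/((182 + (-4)**2) - 146/19) = 1/((182 + 16) - 146/19) = 1/(198 - 146/19) = 1/(3616/19) = 19/3616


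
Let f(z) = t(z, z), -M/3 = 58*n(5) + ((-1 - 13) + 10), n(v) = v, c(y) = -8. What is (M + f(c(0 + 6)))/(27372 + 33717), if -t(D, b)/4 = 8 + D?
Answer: -286/20363 ≈ -0.014045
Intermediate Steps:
M = -858 (M = -3*(58*5 + ((-1 - 13) + 10)) = -3*(290 + (-14 + 10)) = -3*(290 - 4) = -3*286 = -858)
t(D, b) = -32 - 4*D (t(D, b) = -4*(8 + D) = -32 - 4*D)
f(z) = -32 - 4*z
(M + f(c(0 + 6)))/(27372 + 33717) = (-858 + (-32 - 4*(-8)))/(27372 + 33717) = (-858 + (-32 + 32))/61089 = (-858 + 0)*(1/61089) = -858*1/61089 = -286/20363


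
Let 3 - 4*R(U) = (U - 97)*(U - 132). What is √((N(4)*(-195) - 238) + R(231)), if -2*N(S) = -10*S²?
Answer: I*√76615/2 ≈ 138.4*I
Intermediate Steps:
N(S) = 5*S² (N(S) = -(-5)*S² = 5*S²)
R(U) = ¾ - (-132 + U)*(-97 + U)/4 (R(U) = ¾ - (U - 97)*(U - 132)/4 = ¾ - (-97 + U)*(-132 + U)/4 = ¾ - (-132 + U)*(-97 + U)/4)
√((N(4)*(-195) - 238) + R(231)) = √(((5*4²)*(-195) - 238) + (-12801/4 - ¼*231² + (229/4)*231)) = √(((5*16)*(-195) - 238) + (-12801/4 - ¼*53361 + 52899/4)) = √((80*(-195) - 238) + (-12801/4 - 53361/4 + 52899/4)) = √((-15600 - 238) - 13263/4) = √(-15838 - 13263/4) = √(-76615/4) = I*√76615/2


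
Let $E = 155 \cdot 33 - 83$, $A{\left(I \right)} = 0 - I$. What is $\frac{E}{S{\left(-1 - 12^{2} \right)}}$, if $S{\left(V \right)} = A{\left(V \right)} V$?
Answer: $- \frac{5032}{21025} \approx -0.23933$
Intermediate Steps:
$A{\left(I \right)} = - I$
$S{\left(V \right)} = - V^{2}$ ($S{\left(V \right)} = - V V = - V^{2}$)
$E = 5032$ ($E = 5115 - 83 = 5032$)
$\frac{E}{S{\left(-1 - 12^{2} \right)}} = \frac{5032}{\left(-1\right) \left(-1 - 12^{2}\right)^{2}} = \frac{5032}{\left(-1\right) \left(-1 - 144\right)^{2}} = \frac{5032}{\left(-1\right) \left(-145\right)^{2}} = \frac{5032}{\left(-1\right) 21025} = \frac{5032}{-21025} = 5032 \left(- \frac{1}{21025}\right) = - \frac{5032}{21025}$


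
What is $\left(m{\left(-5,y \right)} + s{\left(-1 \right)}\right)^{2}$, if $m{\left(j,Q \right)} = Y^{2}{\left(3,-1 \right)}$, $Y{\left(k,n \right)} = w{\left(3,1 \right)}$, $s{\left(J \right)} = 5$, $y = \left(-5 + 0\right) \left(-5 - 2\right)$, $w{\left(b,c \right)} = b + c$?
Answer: $441$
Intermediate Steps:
$y = 35$ ($y = \left(-5\right) \left(-7\right) = 35$)
$Y{\left(k,n \right)} = 4$ ($Y{\left(k,n \right)} = 3 + 1 = 4$)
$m{\left(j,Q \right)} = 16$ ($m{\left(j,Q \right)} = 4^{2} = 16$)
$\left(m{\left(-5,y \right)} + s{\left(-1 \right)}\right)^{2} = \left(16 + 5\right)^{2} = 21^{2} = 441$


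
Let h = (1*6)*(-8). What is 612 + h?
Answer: 564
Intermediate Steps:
h = -48 (h = 6*(-8) = -48)
612 + h = 612 - 48 = 564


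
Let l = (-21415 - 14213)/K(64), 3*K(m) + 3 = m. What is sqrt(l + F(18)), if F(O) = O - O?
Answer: 6*I*sqrt(181109)/61 ≈ 41.859*I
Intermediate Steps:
K(m) = -1 + m/3
F(O) = 0
l = -106884/61 (l = (-21415 - 14213)/(-1 + (1/3)*64) = -35628/(-1 + 64/3) = -35628/61/3 = -35628*3/61 = -106884/61 ≈ -1752.2)
sqrt(l + F(18)) = sqrt(-106884/61 + 0) = sqrt(-106884/61) = 6*I*sqrt(181109)/61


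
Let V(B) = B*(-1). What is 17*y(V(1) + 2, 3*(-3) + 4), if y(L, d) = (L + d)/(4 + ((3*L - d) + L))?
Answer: -68/13 ≈ -5.2308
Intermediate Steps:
V(B) = -B
y(L, d) = (L + d)/(4 - d + 4*L) (y(L, d) = (L + d)/(4 + ((-d + 3*L) + L)) = (L + d)/(4 + (-d + 4*L)) = (L + d)/(4 - d + 4*L))
17*y(V(1) + 2, 3*(-3) + 4) = 17*(((-1*1 + 2) + (3*(-3) + 4))/(4 - (3*(-3) + 4) + 4*(-1*1 + 2))) = 17*(((-1 + 2) + (-9 + 4))/(4 - (-9 + 4) + 4*(-1 + 2))) = 17*((1 - 5)/(4 - 1*(-5) + 4*1)) = 17*(-4/(4 + 5 + 4)) = 17*(-4/13) = -68/13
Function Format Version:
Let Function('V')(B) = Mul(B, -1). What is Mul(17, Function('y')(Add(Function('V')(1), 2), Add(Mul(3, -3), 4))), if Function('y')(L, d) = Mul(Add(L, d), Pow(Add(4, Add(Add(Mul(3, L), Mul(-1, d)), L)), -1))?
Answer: Rational(-68, 13) ≈ -5.2308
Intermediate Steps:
Function('V')(B) = Mul(-1, B)
Function('y')(L, d) = Mul(Pow(Add(4, Mul(-1, d), Mul(4, L)), -1), Add(L, d)) (Function('y')(L, d) = Mul(Add(L, d), Pow(Add(4, Add(Add(Mul(-1, d), Mul(3, L)), L)), -1)) = Mul(Add(L, d), Pow(Add(4, Add(Mul(-1, d), Mul(4, L))), -1)) = Mul(Add(L, d), Pow(Add(4, Mul(-1, d), Mul(4, L)), -1)) = Mul(Pow(Add(4, Mul(-1, d), Mul(4, L)), -1), Add(L, d)))
Mul(17, Function('y')(Add(Function('V')(1), 2), Add(Mul(3, -3), 4))) = Mul(17, Mul(Pow(Add(4, Mul(-1, Add(Mul(3, -3), 4)), Mul(4, Add(Mul(-1, 1), 2))), -1), Add(Add(Mul(-1, 1), 2), Add(Mul(3, -3), 4)))) = Mul(17, Mul(Pow(Add(4, Mul(-1, Add(-9, 4)), Mul(4, Add(-1, 2))), -1), Add(Add(-1, 2), Add(-9, 4)))) = Mul(17, Mul(Pow(Add(4, Mul(-1, -5), Mul(4, 1)), -1), Add(1, -5))) = Mul(17, Mul(Pow(Add(4, 5, 4), -1), -4)) = Mul(17, Mul(Pow(13, -1), -4)) = Mul(17, Mul(Rational(1, 13), -4)) = Mul(17, Rational(-4, 13)) = Rational(-68, 13)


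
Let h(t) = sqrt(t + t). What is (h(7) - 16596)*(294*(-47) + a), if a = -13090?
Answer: 446565168 - 26908*sqrt(14) ≈ 4.4646e+8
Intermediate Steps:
h(t) = sqrt(2)*sqrt(t) (h(t) = sqrt(2*t) = sqrt(2)*sqrt(t))
(h(7) - 16596)*(294*(-47) + a) = (sqrt(2)*sqrt(7) - 16596)*(294*(-47) - 13090) = (sqrt(14) - 16596)*(-13818 - 13090) = (-16596 + sqrt(14))*(-26908) = 446565168 - 26908*sqrt(14)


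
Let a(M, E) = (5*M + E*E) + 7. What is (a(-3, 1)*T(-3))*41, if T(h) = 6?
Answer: -1722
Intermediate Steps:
a(M, E) = 7 + E² + 5*M (a(M, E) = (5*M + E²) + 7 = (E² + 5*M) + 7 = 7 + E² + 5*M)
(a(-3, 1)*T(-3))*41 = ((7 + 1² + 5*(-3))*6)*41 = ((7 + 1 - 15)*6)*41 = -7*6*41 = -42*41 = -1722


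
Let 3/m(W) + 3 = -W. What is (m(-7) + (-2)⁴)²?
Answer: 4489/16 ≈ 280.56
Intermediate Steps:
m(W) = 3/(-3 - W)
(m(-7) + (-2)⁴)² = (-3/(3 - 7) + (-2)⁴)² = (-3/(-4) + 16)² = (-3*(-¼) + 16)² = (¾ + 16)² = (67/4)² = 4489/16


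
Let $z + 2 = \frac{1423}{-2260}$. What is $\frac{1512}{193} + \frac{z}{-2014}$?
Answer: $\frac{6883226679}{878466520} \approx 7.8355$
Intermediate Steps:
$z = - \frac{5943}{2260}$ ($z = -2 + \frac{1423}{-2260} = -2 + 1423 \left(- \frac{1}{2260}\right) = -2 - \frac{1423}{2260} = - \frac{5943}{2260} \approx -2.6296$)
$\frac{1512}{193} + \frac{z}{-2014} = \frac{1512}{193} - \frac{5943}{2260 \left(-2014\right)} = 1512 \cdot \frac{1}{193} - - \frac{5943}{4551640} = \frac{1512}{193} + \frac{5943}{4551640} = \frac{6883226679}{878466520}$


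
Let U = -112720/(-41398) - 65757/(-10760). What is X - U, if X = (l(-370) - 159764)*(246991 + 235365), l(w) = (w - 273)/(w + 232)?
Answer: -51489281904358016189/668163720 ≈ -7.7061e+10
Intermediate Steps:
l(w) = (-273 + w)/(232 + w)
U = 1967537743/222721240 (U = -112720*(-1/41398) - 65757*(-1/10760) = 56360/20699 + 65757/10760 = 1967537743/222721240 ≈ 8.8341)
X = -231182629454/3 (X = ((-273 - 370)/(232 - 370) - 159764)*(246991 + 235365) = (-643/(-138) - 159764)*482356 = (-1/138*(-643) - 159764)*482356 = (643/138 - 159764)*482356 = -22046789/138*482356 = -231182629454/3 ≈ -7.7061e+10)
X - U = -231182629454/3 - 1*1967537743/222721240 = -231182629454/3 - 1967537743/222721240 = -51489281904358016189/668163720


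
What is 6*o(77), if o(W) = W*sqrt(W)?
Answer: 462*sqrt(77) ≈ 4054.0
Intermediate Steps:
o(W) = W**(3/2)
6*o(77) = 6*77**(3/2) = 6*(77*sqrt(77)) = 462*sqrt(77)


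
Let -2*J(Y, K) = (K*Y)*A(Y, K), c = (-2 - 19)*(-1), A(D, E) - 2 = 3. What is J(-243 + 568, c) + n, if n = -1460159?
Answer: -2954443/2 ≈ -1.4772e+6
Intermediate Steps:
A(D, E) = 5 (A(D, E) = 2 + 3 = 5)
c = 21 (c = -21*(-1) = 21)
J(Y, K) = -5*K*Y/2 (J(Y, K) = -K*Y*5/2 = -5*K*Y/2)
J(-243 + 568, c) + n = -5/2*21*(-243 + 568) - 1460159 = -5/2*21*325 - 1460159 = -34125/2 - 1460159 = -2954443/2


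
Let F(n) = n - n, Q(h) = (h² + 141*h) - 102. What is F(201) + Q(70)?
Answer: 14668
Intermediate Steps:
Q(h) = -102 + h² + 141*h
F(n) = 0
F(201) + Q(70) = 0 + (-102 + 70² + 141*70) = 0 + (-102 + 4900 + 9870) = 0 + 14668 = 14668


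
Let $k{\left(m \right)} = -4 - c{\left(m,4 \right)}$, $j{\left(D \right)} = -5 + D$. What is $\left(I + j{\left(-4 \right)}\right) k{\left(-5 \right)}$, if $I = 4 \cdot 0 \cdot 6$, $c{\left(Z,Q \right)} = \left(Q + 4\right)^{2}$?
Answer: $612$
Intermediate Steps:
$c{\left(Z,Q \right)} = \left(4 + Q\right)^{2}$
$I = 0$ ($I = 0 \cdot 6 = 0$)
$k{\left(m \right)} = -68$ ($k{\left(m \right)} = -4 - \left(4 + 4\right)^{2} = -4 - 8^{2} = -4 - 64 = -68$)
$\left(I + j{\left(-4 \right)}\right) k{\left(-5 \right)} = \left(0 - 9\right) \left(-68\right) = \left(-9\right) \left(-68\right) = 612$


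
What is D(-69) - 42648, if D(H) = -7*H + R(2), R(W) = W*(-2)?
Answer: -42169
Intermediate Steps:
R(W) = -2*W
D(H) = -4 - 7*H (D(H) = -7*H - 2*2 = -7*H - 4 = -4 - 7*H)
D(-69) - 42648 = (-4 - 7*(-69)) - 42648 = (-4 + 483) - 42648 = 479 - 42648 = -42169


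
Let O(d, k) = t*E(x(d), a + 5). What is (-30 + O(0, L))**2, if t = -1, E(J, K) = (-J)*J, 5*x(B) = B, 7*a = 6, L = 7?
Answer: 900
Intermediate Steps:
a = 6/7 (a = (1/7)*6 = 6/7 ≈ 0.85714)
x(B) = B/5
E(J, K) = -J**2
O(d, k) = d**2/25 (O(d, k) = -(-1)*(d/5)**2 = -(-1)*d**2/25 = d**2/25)
(-30 + O(0, L))**2 = (-30 + (1/25)*0**2)**2 = (-30 + (1/25)*0)**2 = (-30 + 0)**2 = (-30)**2 = 900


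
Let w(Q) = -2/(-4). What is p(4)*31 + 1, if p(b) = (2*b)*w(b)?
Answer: 125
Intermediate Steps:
w(Q) = ½ (w(Q) = -2*(-¼) = ½)
p(b) = b (p(b) = (2*b)*(½) = b)
p(4)*31 + 1 = 4*31 + 1 = 124 + 1 = 125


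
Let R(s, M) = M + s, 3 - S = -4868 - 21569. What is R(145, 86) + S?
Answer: 26671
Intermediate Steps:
S = 26440 (S = 3 - (-4868 - 21569) = 3 - 1*(-26437) = 3 + 26437 = 26440)
R(145, 86) + S = (86 + 145) + 26440 = 231 + 26440 = 26671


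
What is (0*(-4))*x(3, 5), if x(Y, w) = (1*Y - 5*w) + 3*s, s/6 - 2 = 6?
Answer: 0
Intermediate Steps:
s = 48 (s = 12 + 6*6 = 12 + 36 = 48)
x(Y, w) = 144 + Y - 5*w (x(Y, w) = (1*Y - 5*w) + 3*48 = (Y - 5*w) + 144 = 144 + Y - 5*w)
(0*(-4))*x(3, 5) = (0*(-4))*(144 + 3 - 5*5) = 0*(144 + 3 - 25) = 0*122 = 0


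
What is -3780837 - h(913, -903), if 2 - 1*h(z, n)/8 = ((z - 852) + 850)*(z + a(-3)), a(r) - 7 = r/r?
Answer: 2931395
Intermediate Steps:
a(r) = 8 (a(r) = 7 + r/r = 7 + 1 = 8)
h(z, n) = 16 - 8*(-2 + z)*(8 + z) (h(z, n) = 16 - 8*((z - 852) + 850)*(z + 8) = 16 - 8*((-852 + z) + 850)*(8 + z) = 16 - 8*(-2 + z)*(8 + z))
-3780837 - h(913, -903) = -3780837 - (144 - 48*913 - 8*913**2) = -3780837 - (144 - 43824 - 8*833569) = -3780837 - (144 - 43824 - 6668552) = -3780837 - 1*(-6712232) = -3780837 + 6712232 = 2931395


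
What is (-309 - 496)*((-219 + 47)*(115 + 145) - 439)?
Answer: 36352995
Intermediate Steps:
(-309 - 496)*((-219 + 47)*(115 + 145) - 439) = -805*(-172*260 - 439) = -805*(-44720 - 439) = -805*(-45159) = 36352995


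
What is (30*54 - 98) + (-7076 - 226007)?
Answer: -231561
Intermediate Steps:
(30*54 - 98) + (-7076 - 226007) = (1620 - 98) - 233083 = 1522 - 233083 = -231561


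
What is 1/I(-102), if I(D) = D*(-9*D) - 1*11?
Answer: -1/93647 ≈ -1.0678e-5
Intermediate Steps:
I(D) = -11 - 9*D**2 (I(D) = -9*D**2 - 11 = -11 - 9*D**2)
1/I(-102) = 1/(-11 - 9*(-102)**2) = 1/(-11 - 9*10404) = 1/(-11 - 93636) = 1/(-93647) = -1/93647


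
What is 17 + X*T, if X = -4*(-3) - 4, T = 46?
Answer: 385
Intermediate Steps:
X = 8 (X = 12 - 4 = 8)
17 + X*T = 17 + 8*46 = 17 + 368 = 385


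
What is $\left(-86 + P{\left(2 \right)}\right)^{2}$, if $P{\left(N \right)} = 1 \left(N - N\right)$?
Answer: $7396$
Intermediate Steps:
$P{\left(N \right)} = 0$ ($P{\left(N \right)} = 1 \cdot 0 = 0$)
$\left(-86 + P{\left(2 \right)}\right)^{2} = \left(-86 + 0\right)^{2} = \left(-86\right)^{2} = 7396$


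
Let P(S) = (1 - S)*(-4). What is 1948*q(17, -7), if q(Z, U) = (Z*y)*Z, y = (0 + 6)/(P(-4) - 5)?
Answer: -3377832/25 ≈ -1.3511e+5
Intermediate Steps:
P(S) = -4 + 4*S
y = -6/25 (y = (0 + 6)/((-4 + 4*(-4)) - 5) = 6/((-4 - 16) - 5) = 6/(-20 - 5) = 6/(-25) = 6*(-1/25) = -6/25 ≈ -0.24000)
q(Z, U) = -6*Z**2/25 (q(Z, U) = (Z*(-6/25))*Z = (-6*Z/25)*Z = -6*Z**2/25)
1948*q(17, -7) = 1948*(-6/25*17**2) = 1948*(-6/25*289) = 1948*(-1734/25) = -3377832/25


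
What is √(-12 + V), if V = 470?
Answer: √458 ≈ 21.401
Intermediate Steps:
√(-12 + V) = √(-12 + 470) = √458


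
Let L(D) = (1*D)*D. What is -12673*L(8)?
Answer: -811072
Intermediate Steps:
L(D) = D² (L(D) = D*D = D²)
-12673*L(8) = -12673*8² = -12673*64 = -811072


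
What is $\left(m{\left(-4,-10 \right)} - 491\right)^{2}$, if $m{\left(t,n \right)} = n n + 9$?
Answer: $145924$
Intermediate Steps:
$m{\left(t,n \right)} = 9 + n^{2}$ ($m{\left(t,n \right)} = n^{2} + 9 = 9 + n^{2}$)
$\left(m{\left(-4,-10 \right)} - 491\right)^{2} = \left(\left(9 + \left(-10\right)^{2}\right) - 491\right)^{2} = \left(\left(9 + 100\right) - 491\right)^{2} = \left(109 - 491\right)^{2} = \left(-382\right)^{2} = 145924$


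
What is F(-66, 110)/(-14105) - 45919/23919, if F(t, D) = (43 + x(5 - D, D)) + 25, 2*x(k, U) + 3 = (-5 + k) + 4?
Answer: -185145829/96393570 ≈ -1.9207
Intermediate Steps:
x(k, U) = -2 + k/2 (x(k, U) = -3/2 + ((-5 + k) + 4)/2 = -3/2 + (-1 + k)/2 = -3/2 + (-1/2 + k/2) = -2 + k/2)
F(t, D) = 137/2 - D/2 (F(t, D) = (43 + (-2 + (5 - D)/2)) + 25 = (43 + (-2 + (5/2 - D/2))) + 25 = (43 + (1/2 - D/2)) + 25 = (87/2 - D/2) + 25 = 137/2 - D/2)
F(-66, 110)/(-14105) - 45919/23919 = (137/2 - 1/2*110)/(-14105) - 45919/23919 = (137/2 - 55)*(-1/14105) - 45919*1/23919 = (27/2)*(-1/14105) - 45919/23919 = -27/28210 - 45919/23919 = -185145829/96393570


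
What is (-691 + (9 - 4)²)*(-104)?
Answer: 69264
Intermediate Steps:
(-691 + (9 - 4)²)*(-104) = (-691 + 5²)*(-104) = (-691 + 25)*(-104) = -666*(-104) = 69264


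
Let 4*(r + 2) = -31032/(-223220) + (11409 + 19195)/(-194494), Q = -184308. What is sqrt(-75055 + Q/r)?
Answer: 5*sqrt(8882811393198811159413)/3626203047 ≈ 129.96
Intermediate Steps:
r = -10878609141/5426868835 (r = -2 + (-31032/(-223220) + (11409 + 19195)/(-194494))/4 = -2 + (-31032*(-1/223220) + 30604*(-1/194494))/4 = -2 + (7758/55805 - 15302/97247)/4 = -2 + (1/4)*(-99485884/5426868835) = -2 - 24871471/5426868835 = -10878609141/5426868835 ≈ -2.0046)
sqrt(-75055 + Q/r) = sqrt(-75055 - 184308/(-10878609141/5426868835)) = sqrt(-75055 - 184308*(-5426868835/10878609141)) = sqrt(-75055 + 333405113747060/3626203047) = sqrt(61240444054475/3626203047) = 5*sqrt(8882811393198811159413)/3626203047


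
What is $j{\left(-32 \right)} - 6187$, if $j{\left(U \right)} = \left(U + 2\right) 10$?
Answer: $-6487$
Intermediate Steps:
$j{\left(U \right)} = 20 + 10 U$ ($j{\left(U \right)} = \left(2 + U\right) 10 = 20 + 10 U$)
$j{\left(-32 \right)} - 6187 = \left(20 + 10 \left(-32\right)\right) - 6187 = \left(20 - 320\right) - 6187 = -300 - 6187 = -6487$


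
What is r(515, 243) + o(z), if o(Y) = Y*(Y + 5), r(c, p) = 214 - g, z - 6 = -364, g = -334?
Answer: 126922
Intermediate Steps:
z = -358 (z = 6 - 364 = -358)
r(c, p) = 548 (r(c, p) = 214 - 1*(-334) = 214 + 334 = 548)
o(Y) = Y*(5 + Y)
r(515, 243) + o(z) = 548 - 358*(5 - 358) = 548 - 358*(-353) = 548 + 126374 = 126922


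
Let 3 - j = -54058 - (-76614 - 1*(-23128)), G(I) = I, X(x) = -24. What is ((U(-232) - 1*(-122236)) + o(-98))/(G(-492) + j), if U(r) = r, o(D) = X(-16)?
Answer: 121980/83 ≈ 1469.6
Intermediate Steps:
o(D) = -24
j = 575 (j = 3 - (-54058 - (-76614 - 1*(-23128))) = 3 - (-54058 - (-76614 + 23128)) = 3 - (-54058 - 1*(-53486)) = 3 - (-54058 + 53486) = 3 - 1*(-572) = 3 + 572 = 575)
((U(-232) - 1*(-122236)) + o(-98))/(G(-492) + j) = ((-232 - 1*(-122236)) - 24)/(-492 + 575) = ((-232 + 122236) - 24)/83 = (122004 - 24)*(1/83) = 121980*(1/83) = 121980/83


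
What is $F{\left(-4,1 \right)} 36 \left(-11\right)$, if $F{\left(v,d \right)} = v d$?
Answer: $1584$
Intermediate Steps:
$F{\left(v,d \right)} = d v$
$F{\left(-4,1 \right)} 36 \left(-11\right) = 1 \left(-4\right) 36 \left(-11\right) = \left(-4\right) 36 \left(-11\right) = \left(-144\right) \left(-11\right) = 1584$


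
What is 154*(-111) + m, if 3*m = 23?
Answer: -51259/3 ≈ -17086.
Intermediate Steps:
m = 23/3 (m = (⅓)*23 = 23/3 ≈ 7.6667)
154*(-111) + m = 154*(-111) + 23/3 = -17094 + 23/3 = -51259/3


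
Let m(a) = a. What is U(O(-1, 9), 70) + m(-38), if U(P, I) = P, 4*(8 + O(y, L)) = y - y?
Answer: -46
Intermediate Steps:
O(y, L) = -8 (O(y, L) = -8 + (y - y)/4 = -8 + (¼)*0 = -8 + 0 = -8)
U(O(-1, 9), 70) + m(-38) = -8 - 38 = -46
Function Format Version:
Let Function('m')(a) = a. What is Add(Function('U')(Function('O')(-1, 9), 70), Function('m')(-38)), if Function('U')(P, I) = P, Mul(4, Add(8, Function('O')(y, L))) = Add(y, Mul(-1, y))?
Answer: -46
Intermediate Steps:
Function('O')(y, L) = -8 (Function('O')(y, L) = Add(-8, Mul(Rational(1, 4), Add(y, Mul(-1, y)))) = Add(-8, Mul(Rational(1, 4), 0)) = Add(-8, 0) = -8)
Add(Function('U')(Function('O')(-1, 9), 70), Function('m')(-38)) = Add(-8, -38) = -46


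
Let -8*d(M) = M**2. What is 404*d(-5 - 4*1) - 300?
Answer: -8781/2 ≈ -4390.5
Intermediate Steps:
d(M) = -M**2/8
404*d(-5 - 4*1) - 300 = 404*(-(-5 - 4*1)**2/8) - 300 = 404*(-(-5 - 4)**2/8) - 300 = 404*(-1/8*(-9)**2) - 300 = 404*(-1/8*81) - 300 = 404*(-81/8) - 300 = -8181/2 - 300 = -8781/2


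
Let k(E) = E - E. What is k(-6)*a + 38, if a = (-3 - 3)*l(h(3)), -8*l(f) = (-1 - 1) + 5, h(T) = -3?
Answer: 38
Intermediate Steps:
k(E) = 0
l(f) = -3/8 (l(f) = -((-1 - 1) + 5)/8 = -(-2 + 5)/8 = -1/8*3 = -3/8)
a = 9/4 (a = (-3 - 3)*(-3/8) = -6*(-3/8) = 9/4 ≈ 2.2500)
k(-6)*a + 38 = 0*(9/4) + 38 = 0 + 38 = 38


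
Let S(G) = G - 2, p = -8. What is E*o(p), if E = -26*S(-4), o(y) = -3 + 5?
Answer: 312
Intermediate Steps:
S(G) = -2 + G
o(y) = 2
E = 156 (E = -26*(-2 - 4) = -26*(-6) = 156)
E*o(p) = 156*2 = 312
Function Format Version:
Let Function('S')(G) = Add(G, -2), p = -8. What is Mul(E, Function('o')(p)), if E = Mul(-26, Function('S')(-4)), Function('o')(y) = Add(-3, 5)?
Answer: 312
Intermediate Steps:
Function('S')(G) = Add(-2, G)
Function('o')(y) = 2
E = 156 (E = Mul(-26, Add(-2, -4)) = Mul(-26, -6) = 156)
Mul(E, Function('o')(p)) = Mul(156, 2) = 312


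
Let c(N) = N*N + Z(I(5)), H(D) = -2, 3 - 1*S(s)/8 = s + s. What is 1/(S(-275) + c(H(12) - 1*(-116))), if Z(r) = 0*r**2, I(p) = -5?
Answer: 1/17420 ≈ 5.7405e-5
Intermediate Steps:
S(s) = 24 - 16*s (S(s) = 24 - 8*(s + s) = 24 - 16*s)
Z(r) = 0
c(N) = N**2 (c(N) = N*N + 0 = N**2 + 0 = N**2)
1/(S(-275) + c(H(12) - 1*(-116))) = 1/((24 - 16*(-275)) + (-2 - 1*(-116))**2) = 1/((24 + 4400) + (-2 + 116)**2) = 1/(4424 + 114**2) = 1/(4424 + 12996) = 1/17420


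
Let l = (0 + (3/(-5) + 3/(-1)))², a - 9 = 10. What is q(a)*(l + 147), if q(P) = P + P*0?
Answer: 75981/25 ≈ 3039.2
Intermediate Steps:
a = 19 (a = 9 + 10 = 19)
q(P) = P (q(P) = P + 0 = P)
l = 324/25 (l = (0 + (3*(-⅕) + 3*(-1)))² = (0 + (-⅗ - 3))² = (0 - 18/5)² = (-18/5)² = 324/25 ≈ 12.960)
q(a)*(l + 147) = 19*(324/25 + 147) = 19*(3999/25) = 75981/25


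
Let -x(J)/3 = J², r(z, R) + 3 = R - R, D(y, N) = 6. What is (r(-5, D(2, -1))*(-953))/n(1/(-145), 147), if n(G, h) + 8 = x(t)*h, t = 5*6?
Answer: -2859/396908 ≈ -0.0072032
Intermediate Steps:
r(z, R) = -3 (r(z, R) = -3 + (R - R) = -3 + 0 = -3)
t = 30
x(J) = -3*J²
n(G, h) = -8 - 2700*h (n(G, h) = -8 + (-3*30²)*h = -8 + (-3*900)*h = -8 - 2700*h)
(r(-5, D(2, -1))*(-953))/n(1/(-145), 147) = (-3*(-953))/(-8 - 2700*147) = 2859/(-8 - 396900) = 2859/(-396908) = 2859*(-1/396908) = -2859/396908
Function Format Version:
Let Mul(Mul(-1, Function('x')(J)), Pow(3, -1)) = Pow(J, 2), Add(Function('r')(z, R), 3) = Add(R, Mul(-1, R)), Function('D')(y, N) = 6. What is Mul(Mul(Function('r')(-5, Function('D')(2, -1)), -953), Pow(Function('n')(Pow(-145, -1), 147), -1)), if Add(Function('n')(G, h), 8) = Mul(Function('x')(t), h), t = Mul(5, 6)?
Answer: Rational(-2859, 396908) ≈ -0.0072032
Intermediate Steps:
Function('r')(z, R) = -3 (Function('r')(z, R) = Add(-3, Add(R, Mul(-1, R))) = Add(-3, 0) = -3)
t = 30
Function('x')(J) = Mul(-3, Pow(J, 2))
Function('n')(G, h) = Add(-8, Mul(-2700, h)) (Function('n')(G, h) = Add(-8, Mul(Mul(-3, Pow(30, 2)), h)) = Add(-8, Mul(Mul(-3, 900), h)) = Add(-8, Mul(-2700, h)))
Mul(Mul(Function('r')(-5, Function('D')(2, -1)), -953), Pow(Function('n')(Pow(-145, -1), 147), -1)) = Mul(Mul(-3, -953), Pow(Add(-8, Mul(-2700, 147)), -1)) = Mul(2859, Pow(Add(-8, -396900), -1)) = Mul(2859, Pow(-396908, -1)) = Mul(2859, Rational(-1, 396908)) = Rational(-2859, 396908)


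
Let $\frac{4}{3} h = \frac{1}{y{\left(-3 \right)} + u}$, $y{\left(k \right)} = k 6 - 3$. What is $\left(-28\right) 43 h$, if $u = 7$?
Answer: $\frac{129}{2} \approx 64.5$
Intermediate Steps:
$y{\left(k \right)} = -3 + 6 k$ ($y{\left(k \right)} = 6 k - 3 = -3 + 6 k$)
$h = - \frac{3}{56}$ ($h = \frac{3}{4 \left(\left(-3 + 6 \left(-3\right)\right) + 7\right)} = \frac{3}{4 \left(\left(-3 - 18\right) + 7\right)} = \frac{3}{4 \left(-21 + 7\right)} = \frac{3}{4 \left(-14\right)} = \frac{3}{4} \left(- \frac{1}{14}\right) = - \frac{3}{56} \approx -0.053571$)
$\left(-28\right) 43 h = \left(-28\right) 43 \left(- \frac{3}{56}\right) = \left(-1204\right) \left(- \frac{3}{56}\right) = \frac{129}{2}$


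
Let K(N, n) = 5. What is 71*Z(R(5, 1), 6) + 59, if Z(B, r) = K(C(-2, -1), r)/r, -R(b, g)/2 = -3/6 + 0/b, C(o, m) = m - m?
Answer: 709/6 ≈ 118.17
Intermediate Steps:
C(o, m) = 0
R(b, g) = 1 (R(b, g) = -2*(-3/6 + 0/b) = -2*(-3*1/6 + 0) = -2*(-1/2 + 0) = -2*(-1/2) = 1)
Z(B, r) = 5/r
71*Z(R(5, 1), 6) + 59 = 71*(5/6) + 59 = 355/6 + 59 = 709/6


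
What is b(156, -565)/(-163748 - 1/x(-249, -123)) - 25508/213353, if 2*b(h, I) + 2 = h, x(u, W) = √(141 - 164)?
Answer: -2256124149871024/18796654488262047 - 77*I*√23/616708372593 ≈ -0.12003 - 5.9879e-10*I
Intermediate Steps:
x(u, W) = I*√23 (x(u, W) = √(-23) = I*√23)
b(h, I) = -1 + h/2
b(156, -565)/(-163748 - 1/x(-249, -123)) - 25508/213353 = (-1 + (½)*156)/(-163748 - 1/(I*√23)) - 25508/213353 = (-1 + 78)/(-163748 - (-1)*I*√23/23) - 25508*1/213353 = 77/(-163748 + I*√23/23) - 3644/30479 = -3644/30479 + 77/(-163748 + I*√23/23)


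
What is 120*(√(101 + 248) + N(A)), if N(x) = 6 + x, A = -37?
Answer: -3720 + 120*√349 ≈ -1478.2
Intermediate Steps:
120*(√(101 + 248) + N(A)) = 120*(√(101 + 248) + (6 - 37)) = 120*(√349 - 31) = 120*(-31 + √349) = -3720 + 120*√349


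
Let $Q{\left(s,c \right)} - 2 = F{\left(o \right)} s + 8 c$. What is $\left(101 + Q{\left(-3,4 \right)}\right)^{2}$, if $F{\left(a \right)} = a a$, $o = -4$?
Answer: $7569$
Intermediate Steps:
$F{\left(a \right)} = a^{2}$
$Q{\left(s,c \right)} = 2 + 8 c + 16 s$ ($Q{\left(s,c \right)} = 2 + \left(\left(-4\right)^{2} s + 8 c\right) = 2 + \left(16 s + 8 c\right) = 2 + \left(8 c + 16 s\right) = 2 + 8 c + 16 s$)
$\left(101 + Q{\left(-3,4 \right)}\right)^{2} = \left(101 + \left(2 + 8 \cdot 4 + 16 \left(-3\right)\right)\right)^{2} = \left(101 + \left(2 + 32 - 48\right)\right)^{2} = \left(101 - 14\right)^{2} = 87^{2} = 7569$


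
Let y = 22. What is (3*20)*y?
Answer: 1320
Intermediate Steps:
(3*20)*y = (3*20)*22 = 60*22 = 1320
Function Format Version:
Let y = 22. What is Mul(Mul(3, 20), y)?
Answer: 1320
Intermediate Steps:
Mul(Mul(3, 20), y) = Mul(Mul(3, 20), 22) = Mul(60, 22) = 1320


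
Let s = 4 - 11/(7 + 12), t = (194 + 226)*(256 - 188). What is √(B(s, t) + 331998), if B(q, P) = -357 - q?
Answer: √119721166/19 ≈ 575.88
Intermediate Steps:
t = 28560 (t = 420*68 = 28560)
s = 65/19 (s = 4 - 11/19 = 65/19 ≈ 3.4211)
√(B(s, t) + 331998) = √((-357 - 1*65/19) + 331998) = √((-357 - 65/19) + 331998) = √(-6848/19 + 331998) = √(6301114/19) = √119721166/19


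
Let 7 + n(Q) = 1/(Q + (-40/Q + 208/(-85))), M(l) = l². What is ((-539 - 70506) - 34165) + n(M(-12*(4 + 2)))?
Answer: -30028880293807/285399511 ≈ -1.0522e+5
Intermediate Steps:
n(Q) = -7 + 1/(-208/85 + Q - 40/Q) (n(Q) = -7 + 1/(Q + (-40/Q + 208/(-85))) = -7 + 1/(Q + (-40/Q + 208*(-1/85))) = -7 + 1/(Q + (-40/Q - 208/85)) = -7 + 1/(Q + (-208/85 - 40/Q)) = -7 + 1/(-208/85 + Q - 40/Q))
((-539 - 70506) - 34165) + n(M(-12*(4 + 2))) = ((-539 - 70506) - 34165) + (-23800 - 1541*144*(4 + 2)² + 595*((-12*(4 + 2))²)²)/(3400 - 85*20736*(4 + 2)⁴ + 208*(-12*(4 + 2))²) = (-71045 - 34165) + (-23800 - 1541*(-12*6)² + 595*((-12*6)²)²)/(3400 - 85*((-12*6)²)² + 208*(-12*6)²) = -105210 + (-23800 - 1541*(-72)² + 595*((-72)²)²)/(3400 - 85*((-72)²)² + 208*(-72)²) = -105210 + (-23800 - 1541*5184 + 595*5184²)/(3400 - 85*5184² + 208*5184) = -105210 + (-23800 - 7988544 + 595*26873856)/(3400 - 85*26873856 + 1078272) = -105210 + (-23800 - 7988544 + 15989944320)/(3400 - 2284277760 + 1078272) = -105210 + 15981931976/(-2283196088) = -105210 - 1/2283196088*15981931976 = -105210 - 1997741497/285399511 = -30028880293807/285399511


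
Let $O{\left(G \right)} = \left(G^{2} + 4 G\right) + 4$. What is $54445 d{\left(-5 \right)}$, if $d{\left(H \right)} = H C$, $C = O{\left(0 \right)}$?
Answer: $-1088900$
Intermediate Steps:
$O{\left(G \right)} = 4 + G^{2} + 4 G$
$C = 4$ ($C = 4 + 0^{2} + 4 \cdot 0 = 4 + 0 + 0 = 4$)
$d{\left(H \right)} = 4 H$ ($d{\left(H \right)} = H 4 = 4 H$)
$54445 d{\left(-5 \right)} = 54445 \cdot 4 \left(-5\right) = 54445 \left(-20\right) = -1088900$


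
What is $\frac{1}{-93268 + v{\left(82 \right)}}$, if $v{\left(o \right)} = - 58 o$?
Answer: $- \frac{1}{98024} \approx -1.0202 \cdot 10^{-5}$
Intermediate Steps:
$\frac{1}{-93268 + v{\left(82 \right)}} = \frac{1}{-93268 - 4756} = \frac{1}{-98024} = - \frac{1}{98024}$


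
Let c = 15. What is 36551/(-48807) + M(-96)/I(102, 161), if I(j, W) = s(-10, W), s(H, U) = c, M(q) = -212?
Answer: -3631783/244035 ≈ -14.882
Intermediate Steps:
s(H, U) = 15
I(j, W) = 15
36551/(-48807) + M(-96)/I(102, 161) = 36551/(-48807) - 212/15 = 36551*(-1/48807) - 212*1/15 = -36551/48807 - 212/15 = -3631783/244035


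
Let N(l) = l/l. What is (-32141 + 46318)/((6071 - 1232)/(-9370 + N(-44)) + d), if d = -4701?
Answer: -44274771/14682836 ≈ -3.0154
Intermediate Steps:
N(l) = 1
(-32141 + 46318)/((6071 - 1232)/(-9370 + N(-44)) + d) = (-32141 + 46318)/((6071 - 1232)/(-9370 + 1) - 4701) = 14177/(4839/(-9369) - 4701) = 14177/(4839*(-1/9369) - 4701) = 14177/(-1613/3123 - 4701) = 14177/(-14682836/3123) = 14177*(-3123/14682836) = -44274771/14682836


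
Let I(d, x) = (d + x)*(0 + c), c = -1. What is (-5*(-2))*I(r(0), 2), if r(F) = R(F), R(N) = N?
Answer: -20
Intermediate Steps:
r(F) = F
I(d, x) = -d - x (I(d, x) = (d + x)*(0 - 1) = (d + x)*(-1) = -d - x)
(-5*(-2))*I(r(0), 2) = (-5*(-2))*(-1*0 - 1*2) = 10*(0 - 2) = 10*(-2) = -20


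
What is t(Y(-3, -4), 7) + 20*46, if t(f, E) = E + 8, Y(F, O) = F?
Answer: 935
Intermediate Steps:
t(f, E) = 8 + E
t(Y(-3, -4), 7) + 20*46 = (8 + 7) + 20*46 = 15 + 920 = 935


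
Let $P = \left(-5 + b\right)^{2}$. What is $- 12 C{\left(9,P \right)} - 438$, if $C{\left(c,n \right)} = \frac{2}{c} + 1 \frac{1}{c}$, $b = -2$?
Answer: $-442$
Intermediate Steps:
$P = 49$ ($P = \left(-5 - 2\right)^{2} = \left(-7\right)^{2} = 49$)
$C{\left(c,n \right)} = \frac{3}{c}$ ($C{\left(c,n \right)} = \frac{2}{c} + \frac{1}{c} = \frac{3}{c}$)
$- 12 C{\left(9,P \right)} - 438 = - 12 \cdot \frac{3}{9} - 438 = - 12 \cdot 3 \cdot \frac{1}{9} - 438 = \left(-12\right) \frac{1}{3} - 438 = -4 - 438 = -442$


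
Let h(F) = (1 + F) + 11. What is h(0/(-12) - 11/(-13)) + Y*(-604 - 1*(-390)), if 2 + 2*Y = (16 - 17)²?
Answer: 1558/13 ≈ 119.85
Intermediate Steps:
Y = -½ (Y = -1 + (16 - 17)²/2 = -1 + (½)*(-1)² = -1 + (½)*1 = -1 + ½ = -½ ≈ -0.50000)
h(F) = 12 + F
h(0/(-12) - 11/(-13)) + Y*(-604 - 1*(-390)) = (12 + (0/(-12) - 11/(-13))) - (-604 - 1*(-390))/2 = (12 + (0*(-1/12) - 11*(-1/13))) - (-604 + 390)/2 = (12 + (0 + 11/13)) - ½*(-214) = (12 + 11/13) + 107 = 167/13 + 107 = 1558/13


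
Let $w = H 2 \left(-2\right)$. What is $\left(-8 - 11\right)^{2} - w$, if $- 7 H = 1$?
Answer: $\frac{2523}{7} \approx 360.43$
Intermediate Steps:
$H = - \frac{1}{7}$ ($H = \left(- \frac{1}{7}\right) 1 = - \frac{1}{7} \approx -0.14286$)
$w = \frac{4}{7}$ ($w = \left(- \frac{1}{7}\right) 2 \left(-2\right) = \left(- \frac{2}{7}\right) \left(-2\right) = \frac{4}{7} \approx 0.57143$)
$\left(-8 - 11\right)^{2} - w = \left(-8 - 11\right)^{2} - \frac{4}{7} = \left(-19\right)^{2} - \frac{4}{7} = 361 - \frac{4}{7} = \frac{2523}{7}$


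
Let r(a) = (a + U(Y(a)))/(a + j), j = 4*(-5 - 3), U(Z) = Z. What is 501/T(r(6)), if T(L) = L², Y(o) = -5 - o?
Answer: 338676/25 ≈ 13547.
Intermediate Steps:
j = -32 (j = 4*(-8) = -32)
r(a) = -5/(-32 + a) (r(a) = (a + (-5 - a))/(a - 32) = -5/(-32 + a))
501/T(r(6)) = 501/((-5/(-32 + 6))²) = 501/((-5/(-26))²) = 501/((-5*(-1/26))²) = 501/((5/26)²) = 501/(25/676) = 501*(676/25) = 338676/25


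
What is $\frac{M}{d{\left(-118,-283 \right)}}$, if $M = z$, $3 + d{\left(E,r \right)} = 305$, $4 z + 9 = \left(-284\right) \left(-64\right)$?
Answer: $\frac{18167}{1208} \approx 15.039$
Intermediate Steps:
$z = \frac{18167}{4}$ ($z = - \frac{9}{4} + \frac{\left(-284\right) \left(-64\right)}{4} = - \frac{9}{4} + \frac{1}{4} \cdot 18176 = - \frac{9}{4} + 4544 = \frac{18167}{4} \approx 4541.8$)
$d{\left(E,r \right)} = 302$ ($d{\left(E,r \right)} = -3 + 305 = 302$)
$M = \frac{18167}{4} \approx 4541.8$
$\frac{M}{d{\left(-118,-283 \right)}} = \frac{18167}{4 \cdot 302} = \frac{18167}{4} \cdot \frac{1}{302} = \frac{18167}{1208}$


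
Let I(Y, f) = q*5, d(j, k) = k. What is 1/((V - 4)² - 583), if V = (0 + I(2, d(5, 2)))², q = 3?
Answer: 1/48258 ≈ 2.0722e-5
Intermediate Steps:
I(Y, f) = 15 (I(Y, f) = 3*5 = 15)
V = 225 (V = (0 + 15)² = 15² = 225)
1/((V - 4)² - 583) = 1/((225 - 4)² - 583) = 1/(221² - 583) = 1/(48841 - 583) = 1/48258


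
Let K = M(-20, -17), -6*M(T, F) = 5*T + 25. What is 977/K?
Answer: 1954/25 ≈ 78.160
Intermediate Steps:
M(T, F) = -25/6 - 5*T/6 (M(T, F) = -(5*T + 25)/6 = -(25 + 5*T)/6 = -25/6 - 5*T/6)
K = 25/2 (K = -25/6 - 5/6*(-20) = -25/6 + 50/3 = 25/2 ≈ 12.500)
977/K = 977/(25/2) = 977*(2/25) = 1954/25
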